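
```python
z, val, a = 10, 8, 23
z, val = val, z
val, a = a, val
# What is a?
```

Answer: 10

Derivation:
Trace (tracking a):
z, val, a = (10, 8, 23)  # -> z = 10, val = 8, a = 23
z, val = (val, z)  # -> z = 8, val = 10
val, a = (a, val)  # -> val = 23, a = 10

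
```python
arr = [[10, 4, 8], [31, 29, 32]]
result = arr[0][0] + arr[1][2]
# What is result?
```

Trace (tracking result):
arr = [[10, 4, 8], [31, 29, 32]]  # -> arr = [[10, 4, 8], [31, 29, 32]]
result = arr[0][0] + arr[1][2]  # -> result = 42

Answer: 42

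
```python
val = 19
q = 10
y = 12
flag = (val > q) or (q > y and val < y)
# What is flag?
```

Trace (tracking flag):
val = 19  # -> val = 19
q = 10  # -> q = 10
y = 12  # -> y = 12
flag = val > q or (q > y and val < y)  # -> flag = True

Answer: True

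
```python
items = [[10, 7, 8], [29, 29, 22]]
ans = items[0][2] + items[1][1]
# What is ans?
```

Answer: 37

Derivation:
Trace (tracking ans):
items = [[10, 7, 8], [29, 29, 22]]  # -> items = [[10, 7, 8], [29, 29, 22]]
ans = items[0][2] + items[1][1]  # -> ans = 37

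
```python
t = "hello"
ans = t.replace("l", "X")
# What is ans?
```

Answer: 'heXXo'

Derivation:
Trace (tracking ans):
t = 'hello'  # -> t = 'hello'
ans = t.replace('l', 'X')  # -> ans = 'heXXo'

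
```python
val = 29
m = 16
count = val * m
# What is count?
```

Answer: 464

Derivation:
Trace (tracking count):
val = 29  # -> val = 29
m = 16  # -> m = 16
count = val * m  # -> count = 464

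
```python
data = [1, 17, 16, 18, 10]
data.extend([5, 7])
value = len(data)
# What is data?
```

Trace (tracking data):
data = [1, 17, 16, 18, 10]  # -> data = [1, 17, 16, 18, 10]
data.extend([5, 7])  # -> data = [1, 17, 16, 18, 10, 5, 7]
value = len(data)  # -> value = 7

Answer: [1, 17, 16, 18, 10, 5, 7]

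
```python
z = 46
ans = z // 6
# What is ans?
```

Answer: 7

Derivation:
Trace (tracking ans):
z = 46  # -> z = 46
ans = z // 6  # -> ans = 7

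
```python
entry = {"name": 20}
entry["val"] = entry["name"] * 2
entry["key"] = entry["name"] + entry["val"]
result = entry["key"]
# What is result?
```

Trace (tracking result):
entry = {'name': 20}  # -> entry = {'name': 20}
entry['val'] = entry['name'] * 2  # -> entry = {'name': 20, 'val': 40}
entry['key'] = entry['name'] + entry['val']  # -> entry = {'name': 20, 'val': 40, 'key': 60}
result = entry['key']  # -> result = 60

Answer: 60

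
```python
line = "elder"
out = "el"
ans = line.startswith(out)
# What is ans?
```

Answer: True

Derivation:
Trace (tracking ans):
line = 'elder'  # -> line = 'elder'
out = 'el'  # -> out = 'el'
ans = line.startswith(out)  # -> ans = True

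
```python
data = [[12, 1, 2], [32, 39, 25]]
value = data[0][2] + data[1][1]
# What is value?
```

Answer: 41

Derivation:
Trace (tracking value):
data = [[12, 1, 2], [32, 39, 25]]  # -> data = [[12, 1, 2], [32, 39, 25]]
value = data[0][2] + data[1][1]  # -> value = 41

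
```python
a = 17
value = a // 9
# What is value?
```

Trace (tracking value):
a = 17  # -> a = 17
value = a // 9  # -> value = 1

Answer: 1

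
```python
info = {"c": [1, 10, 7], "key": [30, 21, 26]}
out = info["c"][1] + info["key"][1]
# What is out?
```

Trace (tracking out):
info = {'c': [1, 10, 7], 'key': [30, 21, 26]}  # -> info = {'c': [1, 10, 7], 'key': [30, 21, 26]}
out = info['c'][1] + info['key'][1]  # -> out = 31

Answer: 31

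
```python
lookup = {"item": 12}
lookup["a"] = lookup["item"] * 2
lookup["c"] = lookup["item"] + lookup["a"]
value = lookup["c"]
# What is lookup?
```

Answer: {'item': 12, 'a': 24, 'c': 36}

Derivation:
Trace (tracking lookup):
lookup = {'item': 12}  # -> lookup = {'item': 12}
lookup['a'] = lookup['item'] * 2  # -> lookup = {'item': 12, 'a': 24}
lookup['c'] = lookup['item'] + lookup['a']  # -> lookup = {'item': 12, 'a': 24, 'c': 36}
value = lookup['c']  # -> value = 36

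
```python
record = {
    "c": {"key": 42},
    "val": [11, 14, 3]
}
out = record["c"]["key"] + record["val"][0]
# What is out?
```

Trace (tracking out):
record = {'c': {'key': 42}, 'val': [11, 14, 3]}  # -> record = {'c': {'key': 42}, 'val': [11, 14, 3]}
out = record['c']['key'] + record['val'][0]  # -> out = 53

Answer: 53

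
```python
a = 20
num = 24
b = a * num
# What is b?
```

Trace (tracking b):
a = 20  # -> a = 20
num = 24  # -> num = 24
b = a * num  # -> b = 480

Answer: 480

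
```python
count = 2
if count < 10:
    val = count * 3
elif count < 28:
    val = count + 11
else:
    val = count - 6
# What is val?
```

Trace (tracking val):
count = 2  # -> count = 2
if count < 10:  # condition is True
    val = count * 3  # -> val = 6

Answer: 6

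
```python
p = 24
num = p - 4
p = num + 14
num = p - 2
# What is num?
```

Answer: 32

Derivation:
Trace (tracking num):
p = 24  # -> p = 24
num = p - 4  # -> num = 20
p = num + 14  # -> p = 34
num = p - 2  # -> num = 32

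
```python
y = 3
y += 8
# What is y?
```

Answer: 11

Derivation:
Trace (tracking y):
y = 3  # -> y = 3
y += 8  # -> y = 11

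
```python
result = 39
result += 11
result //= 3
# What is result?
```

Trace (tracking result):
result = 39  # -> result = 39
result += 11  # -> result = 50
result //= 3  # -> result = 16

Answer: 16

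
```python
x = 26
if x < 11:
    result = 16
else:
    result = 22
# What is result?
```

Trace (tracking result):
x = 26  # -> x = 26
if x < 11:  # condition is False
else:
    result = 22  # -> result = 22

Answer: 22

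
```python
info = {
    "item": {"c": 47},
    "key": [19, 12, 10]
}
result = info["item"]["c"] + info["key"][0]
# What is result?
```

Trace (tracking result):
info = {'item': {'c': 47}, 'key': [19, 12, 10]}  # -> info = {'item': {'c': 47}, 'key': [19, 12, 10]}
result = info['item']['c'] + info['key'][0]  # -> result = 66

Answer: 66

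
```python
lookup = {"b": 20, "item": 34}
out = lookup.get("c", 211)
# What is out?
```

Answer: 211

Derivation:
Trace (tracking out):
lookup = {'b': 20, 'item': 34}  # -> lookup = {'b': 20, 'item': 34}
out = lookup.get('c', 211)  # -> out = 211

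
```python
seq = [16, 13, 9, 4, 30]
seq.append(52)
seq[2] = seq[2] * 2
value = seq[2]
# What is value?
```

Trace (tracking value):
seq = [16, 13, 9, 4, 30]  # -> seq = [16, 13, 9, 4, 30]
seq.append(52)  # -> seq = [16, 13, 9, 4, 30, 52]
seq[2] = seq[2] * 2  # -> seq = [16, 13, 18, 4, 30, 52]
value = seq[2]  # -> value = 18

Answer: 18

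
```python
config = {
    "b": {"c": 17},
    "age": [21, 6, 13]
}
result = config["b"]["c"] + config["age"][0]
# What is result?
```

Trace (tracking result):
config = {'b': {'c': 17}, 'age': [21, 6, 13]}  # -> config = {'b': {'c': 17}, 'age': [21, 6, 13]}
result = config['b']['c'] + config['age'][0]  # -> result = 38

Answer: 38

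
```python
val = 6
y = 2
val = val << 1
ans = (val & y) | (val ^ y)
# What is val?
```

Trace (tracking val):
val = 6  # -> val = 6
y = 2  # -> y = 2
val = val << 1  # -> val = 12
ans = val & y | val ^ y  # -> ans = 14

Answer: 12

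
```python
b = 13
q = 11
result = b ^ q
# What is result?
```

Answer: 6

Derivation:
Trace (tracking result):
b = 13  # -> b = 13
q = 11  # -> q = 11
result = b ^ q  # -> result = 6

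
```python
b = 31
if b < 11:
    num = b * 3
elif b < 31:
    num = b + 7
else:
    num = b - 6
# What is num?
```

Answer: 25

Derivation:
Trace (tracking num):
b = 31  # -> b = 31
if b < 11:  # condition is False
elif b < 31:  # condition is False
else:
    num = b - 6  # -> num = 25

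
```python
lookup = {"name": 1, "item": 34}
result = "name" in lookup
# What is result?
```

Trace (tracking result):
lookup = {'name': 1, 'item': 34}  # -> lookup = {'name': 1, 'item': 34}
result = 'name' in lookup  # -> result = True

Answer: True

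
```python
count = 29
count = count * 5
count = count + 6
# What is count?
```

Answer: 151

Derivation:
Trace (tracking count):
count = 29  # -> count = 29
count = count * 5  # -> count = 145
count = count + 6  # -> count = 151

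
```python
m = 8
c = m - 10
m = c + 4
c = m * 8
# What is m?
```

Trace (tracking m):
m = 8  # -> m = 8
c = m - 10  # -> c = -2
m = c + 4  # -> m = 2
c = m * 8  # -> c = 16

Answer: 2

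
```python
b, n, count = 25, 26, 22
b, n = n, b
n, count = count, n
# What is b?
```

Trace (tracking b):
b, n, count = (25, 26, 22)  # -> b = 25, n = 26, count = 22
b, n = (n, b)  # -> b = 26, n = 25
n, count = (count, n)  # -> n = 22, count = 25

Answer: 26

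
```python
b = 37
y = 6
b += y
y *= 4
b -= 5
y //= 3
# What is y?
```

Trace (tracking y):
b = 37  # -> b = 37
y = 6  # -> y = 6
b += y  # -> b = 43
y *= 4  # -> y = 24
b -= 5  # -> b = 38
y //= 3  # -> y = 8

Answer: 8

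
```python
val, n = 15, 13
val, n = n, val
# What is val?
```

Answer: 13

Derivation:
Trace (tracking val):
val, n = (15, 13)  # -> val = 15, n = 13
val, n = (n, val)  # -> val = 13, n = 15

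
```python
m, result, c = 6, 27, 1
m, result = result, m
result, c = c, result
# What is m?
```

Trace (tracking m):
m, result, c = (6, 27, 1)  # -> m = 6, result = 27, c = 1
m, result = (result, m)  # -> m = 27, result = 6
result, c = (c, result)  # -> result = 1, c = 6

Answer: 27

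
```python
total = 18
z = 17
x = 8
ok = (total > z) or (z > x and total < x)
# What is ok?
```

Trace (tracking ok):
total = 18  # -> total = 18
z = 17  # -> z = 17
x = 8  # -> x = 8
ok = total > z or (z > x and total < x)  # -> ok = True

Answer: True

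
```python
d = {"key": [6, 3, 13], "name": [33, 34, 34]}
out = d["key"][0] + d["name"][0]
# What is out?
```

Trace (tracking out):
d = {'key': [6, 3, 13], 'name': [33, 34, 34]}  # -> d = {'key': [6, 3, 13], 'name': [33, 34, 34]}
out = d['key'][0] + d['name'][0]  # -> out = 39

Answer: 39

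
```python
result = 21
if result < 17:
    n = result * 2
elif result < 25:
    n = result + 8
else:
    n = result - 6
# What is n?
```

Trace (tracking n):
result = 21  # -> result = 21
if result < 17:  # condition is False
elif result < 25:  # condition is True
    n = result + 8  # -> n = 29

Answer: 29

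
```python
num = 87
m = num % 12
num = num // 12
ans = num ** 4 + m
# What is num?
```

Trace (tracking num):
num = 87  # -> num = 87
m = num % 12  # -> m = 3
num = num // 12  # -> num = 7
ans = num ** 4 + m  # -> ans = 2404

Answer: 7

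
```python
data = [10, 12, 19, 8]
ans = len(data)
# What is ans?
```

Trace (tracking ans):
data = [10, 12, 19, 8]  # -> data = [10, 12, 19, 8]
ans = len(data)  # -> ans = 4

Answer: 4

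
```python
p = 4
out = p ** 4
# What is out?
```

Answer: 256

Derivation:
Trace (tracking out):
p = 4  # -> p = 4
out = p ** 4  # -> out = 256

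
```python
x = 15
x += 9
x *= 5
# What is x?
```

Answer: 120

Derivation:
Trace (tracking x):
x = 15  # -> x = 15
x += 9  # -> x = 24
x *= 5  # -> x = 120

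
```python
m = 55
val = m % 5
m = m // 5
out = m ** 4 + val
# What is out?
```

Answer: 14641

Derivation:
Trace (tracking out):
m = 55  # -> m = 55
val = m % 5  # -> val = 0
m = m // 5  # -> m = 11
out = m ** 4 + val  # -> out = 14641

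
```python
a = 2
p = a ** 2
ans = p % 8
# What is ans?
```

Answer: 4

Derivation:
Trace (tracking ans):
a = 2  # -> a = 2
p = a ** 2  # -> p = 4
ans = p % 8  # -> ans = 4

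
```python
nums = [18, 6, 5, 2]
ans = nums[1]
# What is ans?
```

Trace (tracking ans):
nums = [18, 6, 5, 2]  # -> nums = [18, 6, 5, 2]
ans = nums[1]  # -> ans = 6

Answer: 6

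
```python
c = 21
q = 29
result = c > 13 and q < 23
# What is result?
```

Answer: False

Derivation:
Trace (tracking result):
c = 21  # -> c = 21
q = 29  # -> q = 29
result = c > 13 and q < 23  # -> result = False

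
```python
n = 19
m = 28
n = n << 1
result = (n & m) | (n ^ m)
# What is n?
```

Trace (tracking n):
n = 19  # -> n = 19
m = 28  # -> m = 28
n = n << 1  # -> n = 38
result = n & m | n ^ m  # -> result = 62

Answer: 38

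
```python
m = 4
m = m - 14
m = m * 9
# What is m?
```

Answer: -90

Derivation:
Trace (tracking m):
m = 4  # -> m = 4
m = m - 14  # -> m = -10
m = m * 9  # -> m = -90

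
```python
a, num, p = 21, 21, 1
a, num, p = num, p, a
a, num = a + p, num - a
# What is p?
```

Answer: 21

Derivation:
Trace (tracking p):
a, num, p = (21, 21, 1)  # -> a = 21, num = 21, p = 1
a, num, p = (num, p, a)  # -> a = 21, num = 1, p = 21
a, num = (a + p, num - a)  # -> a = 42, num = -20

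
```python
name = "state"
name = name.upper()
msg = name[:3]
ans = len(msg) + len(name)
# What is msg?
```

Answer: 'STA'

Derivation:
Trace (tracking msg):
name = 'state'  # -> name = 'state'
name = name.upper()  # -> name = 'STATE'
msg = name[:3]  # -> msg = 'STA'
ans = len(msg) + len(name)  # -> ans = 8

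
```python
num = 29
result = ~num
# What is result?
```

Trace (tracking result):
num = 29  # -> num = 29
result = ~num  # -> result = -30

Answer: -30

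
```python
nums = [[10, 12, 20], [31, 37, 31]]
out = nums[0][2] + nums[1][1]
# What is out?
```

Trace (tracking out):
nums = [[10, 12, 20], [31, 37, 31]]  # -> nums = [[10, 12, 20], [31, 37, 31]]
out = nums[0][2] + nums[1][1]  # -> out = 57

Answer: 57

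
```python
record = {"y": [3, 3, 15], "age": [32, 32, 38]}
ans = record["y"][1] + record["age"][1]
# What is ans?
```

Trace (tracking ans):
record = {'y': [3, 3, 15], 'age': [32, 32, 38]}  # -> record = {'y': [3, 3, 15], 'age': [32, 32, 38]}
ans = record['y'][1] + record['age'][1]  # -> ans = 35

Answer: 35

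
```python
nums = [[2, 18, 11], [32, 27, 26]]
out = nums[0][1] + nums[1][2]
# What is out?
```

Trace (tracking out):
nums = [[2, 18, 11], [32, 27, 26]]  # -> nums = [[2, 18, 11], [32, 27, 26]]
out = nums[0][1] + nums[1][2]  # -> out = 44

Answer: 44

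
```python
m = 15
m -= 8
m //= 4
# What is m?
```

Trace (tracking m):
m = 15  # -> m = 15
m -= 8  # -> m = 7
m //= 4  # -> m = 1

Answer: 1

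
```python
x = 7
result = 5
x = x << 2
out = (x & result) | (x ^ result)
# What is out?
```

Answer: 29

Derivation:
Trace (tracking out):
x = 7  # -> x = 7
result = 5  # -> result = 5
x = x << 2  # -> x = 28
out = x & result | x ^ result  # -> out = 29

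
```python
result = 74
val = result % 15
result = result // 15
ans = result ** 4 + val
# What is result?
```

Answer: 4

Derivation:
Trace (tracking result):
result = 74  # -> result = 74
val = result % 15  # -> val = 14
result = result // 15  # -> result = 4
ans = result ** 4 + val  # -> ans = 270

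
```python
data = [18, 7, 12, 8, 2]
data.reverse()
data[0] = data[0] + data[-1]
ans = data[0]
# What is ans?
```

Answer: 20

Derivation:
Trace (tracking ans):
data = [18, 7, 12, 8, 2]  # -> data = [18, 7, 12, 8, 2]
data.reverse()  # -> data = [2, 8, 12, 7, 18]
data[0] = data[0] + data[-1]  # -> data = [20, 8, 12, 7, 18]
ans = data[0]  # -> ans = 20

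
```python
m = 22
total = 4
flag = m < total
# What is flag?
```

Answer: False

Derivation:
Trace (tracking flag):
m = 22  # -> m = 22
total = 4  # -> total = 4
flag = m < total  # -> flag = False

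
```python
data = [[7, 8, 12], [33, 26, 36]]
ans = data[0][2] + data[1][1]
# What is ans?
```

Answer: 38

Derivation:
Trace (tracking ans):
data = [[7, 8, 12], [33, 26, 36]]  # -> data = [[7, 8, 12], [33, 26, 36]]
ans = data[0][2] + data[1][1]  # -> ans = 38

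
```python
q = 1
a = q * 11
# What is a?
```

Answer: 11

Derivation:
Trace (tracking a):
q = 1  # -> q = 1
a = q * 11  # -> a = 11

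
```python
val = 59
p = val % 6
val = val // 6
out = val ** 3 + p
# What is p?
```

Answer: 5

Derivation:
Trace (tracking p):
val = 59  # -> val = 59
p = val % 6  # -> p = 5
val = val // 6  # -> val = 9
out = val ** 3 + p  # -> out = 734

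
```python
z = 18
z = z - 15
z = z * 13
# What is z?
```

Trace (tracking z):
z = 18  # -> z = 18
z = z - 15  # -> z = 3
z = z * 13  # -> z = 39

Answer: 39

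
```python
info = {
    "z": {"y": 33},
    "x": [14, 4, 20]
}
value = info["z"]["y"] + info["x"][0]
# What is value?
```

Answer: 47

Derivation:
Trace (tracking value):
info = {'z': {'y': 33}, 'x': [14, 4, 20]}  # -> info = {'z': {'y': 33}, 'x': [14, 4, 20]}
value = info['z']['y'] + info['x'][0]  # -> value = 47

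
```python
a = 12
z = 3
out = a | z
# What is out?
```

Answer: 15

Derivation:
Trace (tracking out):
a = 12  # -> a = 12
z = 3  # -> z = 3
out = a | z  # -> out = 15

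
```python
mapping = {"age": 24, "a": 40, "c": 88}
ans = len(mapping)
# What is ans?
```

Trace (tracking ans):
mapping = {'age': 24, 'a': 40, 'c': 88}  # -> mapping = {'age': 24, 'a': 40, 'c': 88}
ans = len(mapping)  # -> ans = 3

Answer: 3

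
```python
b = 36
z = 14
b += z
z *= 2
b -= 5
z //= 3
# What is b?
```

Trace (tracking b):
b = 36  # -> b = 36
z = 14  # -> z = 14
b += z  # -> b = 50
z *= 2  # -> z = 28
b -= 5  # -> b = 45
z //= 3  # -> z = 9

Answer: 45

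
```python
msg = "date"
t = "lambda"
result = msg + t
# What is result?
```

Answer: 'datelambda'

Derivation:
Trace (tracking result):
msg = 'date'  # -> msg = 'date'
t = 'lambda'  # -> t = 'lambda'
result = msg + t  # -> result = 'datelambda'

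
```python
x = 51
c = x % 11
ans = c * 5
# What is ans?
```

Trace (tracking ans):
x = 51  # -> x = 51
c = x % 11  # -> c = 7
ans = c * 5  # -> ans = 35

Answer: 35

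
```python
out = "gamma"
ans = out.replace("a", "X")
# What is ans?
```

Answer: 'gXmmX'

Derivation:
Trace (tracking ans):
out = 'gamma'  # -> out = 'gamma'
ans = out.replace('a', 'X')  # -> ans = 'gXmmX'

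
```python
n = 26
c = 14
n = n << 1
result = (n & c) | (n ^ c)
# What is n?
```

Answer: 52

Derivation:
Trace (tracking n):
n = 26  # -> n = 26
c = 14  # -> c = 14
n = n << 1  # -> n = 52
result = n & c | n ^ c  # -> result = 62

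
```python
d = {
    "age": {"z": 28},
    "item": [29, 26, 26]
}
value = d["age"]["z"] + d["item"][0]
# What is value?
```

Trace (tracking value):
d = {'age': {'z': 28}, 'item': [29, 26, 26]}  # -> d = {'age': {'z': 28}, 'item': [29, 26, 26]}
value = d['age']['z'] + d['item'][0]  # -> value = 57

Answer: 57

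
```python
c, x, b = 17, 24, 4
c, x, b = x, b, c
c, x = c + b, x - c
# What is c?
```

Trace (tracking c):
c, x, b = (17, 24, 4)  # -> c = 17, x = 24, b = 4
c, x, b = (x, b, c)  # -> c = 24, x = 4, b = 17
c, x = (c + b, x - c)  # -> c = 41, x = -20

Answer: 41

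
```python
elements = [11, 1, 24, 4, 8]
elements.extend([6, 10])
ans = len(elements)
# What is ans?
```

Trace (tracking ans):
elements = [11, 1, 24, 4, 8]  # -> elements = [11, 1, 24, 4, 8]
elements.extend([6, 10])  # -> elements = [11, 1, 24, 4, 8, 6, 10]
ans = len(elements)  # -> ans = 7

Answer: 7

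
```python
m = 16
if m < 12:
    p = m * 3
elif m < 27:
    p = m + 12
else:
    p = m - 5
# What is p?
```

Trace (tracking p):
m = 16  # -> m = 16
if m < 12:  # condition is False
elif m < 27:  # condition is True
    p = m + 12  # -> p = 28

Answer: 28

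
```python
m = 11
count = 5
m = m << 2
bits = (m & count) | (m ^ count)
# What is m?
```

Answer: 44

Derivation:
Trace (tracking m):
m = 11  # -> m = 11
count = 5  # -> count = 5
m = m << 2  # -> m = 44
bits = m & count | m ^ count  # -> bits = 45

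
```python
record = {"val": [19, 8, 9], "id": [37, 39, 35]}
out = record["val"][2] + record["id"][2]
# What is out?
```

Answer: 44

Derivation:
Trace (tracking out):
record = {'val': [19, 8, 9], 'id': [37, 39, 35]}  # -> record = {'val': [19, 8, 9], 'id': [37, 39, 35]}
out = record['val'][2] + record['id'][2]  # -> out = 44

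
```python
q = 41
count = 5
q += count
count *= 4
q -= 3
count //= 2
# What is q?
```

Answer: 43

Derivation:
Trace (tracking q):
q = 41  # -> q = 41
count = 5  # -> count = 5
q += count  # -> q = 46
count *= 4  # -> count = 20
q -= 3  # -> q = 43
count //= 2  # -> count = 10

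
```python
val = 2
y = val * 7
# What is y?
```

Trace (tracking y):
val = 2  # -> val = 2
y = val * 7  # -> y = 14

Answer: 14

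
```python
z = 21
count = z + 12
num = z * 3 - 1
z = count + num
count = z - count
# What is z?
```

Trace (tracking z):
z = 21  # -> z = 21
count = z + 12  # -> count = 33
num = z * 3 - 1  # -> num = 62
z = count + num  # -> z = 95
count = z - count  # -> count = 62

Answer: 95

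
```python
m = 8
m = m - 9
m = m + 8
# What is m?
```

Answer: 7

Derivation:
Trace (tracking m):
m = 8  # -> m = 8
m = m - 9  # -> m = -1
m = m + 8  # -> m = 7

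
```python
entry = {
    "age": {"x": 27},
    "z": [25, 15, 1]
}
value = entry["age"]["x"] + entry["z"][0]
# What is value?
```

Trace (tracking value):
entry = {'age': {'x': 27}, 'z': [25, 15, 1]}  # -> entry = {'age': {'x': 27}, 'z': [25, 15, 1]}
value = entry['age']['x'] + entry['z'][0]  # -> value = 52

Answer: 52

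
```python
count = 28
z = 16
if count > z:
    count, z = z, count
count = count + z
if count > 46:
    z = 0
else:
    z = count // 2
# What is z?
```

Trace (tracking z):
count = 28  # -> count = 28
z = 16  # -> z = 16
if count > z:  # condition is True
    count, z = (z, count)  # -> count = 16, z = 28
count = count + z  # -> count = 44
if count > 46:  # condition is False
else:
    z = count // 2  # -> z = 22

Answer: 22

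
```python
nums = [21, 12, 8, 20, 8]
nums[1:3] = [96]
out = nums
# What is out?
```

Answer: [21, 96, 20, 8]

Derivation:
Trace (tracking out):
nums = [21, 12, 8, 20, 8]  # -> nums = [21, 12, 8, 20, 8]
nums[1:3] = [96]  # -> nums = [21, 96, 20, 8]
out = nums  # -> out = [21, 96, 20, 8]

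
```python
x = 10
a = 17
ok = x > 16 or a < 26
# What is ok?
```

Answer: True

Derivation:
Trace (tracking ok):
x = 10  # -> x = 10
a = 17  # -> a = 17
ok = x > 16 or a < 26  # -> ok = True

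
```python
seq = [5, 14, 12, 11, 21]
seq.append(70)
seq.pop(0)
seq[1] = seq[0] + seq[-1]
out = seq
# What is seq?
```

Answer: [14, 84, 11, 21, 70]

Derivation:
Trace (tracking seq):
seq = [5, 14, 12, 11, 21]  # -> seq = [5, 14, 12, 11, 21]
seq.append(70)  # -> seq = [5, 14, 12, 11, 21, 70]
seq.pop(0)  # -> seq = [14, 12, 11, 21, 70]
seq[1] = seq[0] + seq[-1]  # -> seq = [14, 84, 11, 21, 70]
out = seq  # -> out = [14, 84, 11, 21, 70]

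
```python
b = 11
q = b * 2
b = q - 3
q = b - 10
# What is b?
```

Answer: 19

Derivation:
Trace (tracking b):
b = 11  # -> b = 11
q = b * 2  # -> q = 22
b = q - 3  # -> b = 19
q = b - 10  # -> q = 9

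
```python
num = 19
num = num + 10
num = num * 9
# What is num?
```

Answer: 261

Derivation:
Trace (tracking num):
num = 19  # -> num = 19
num = num + 10  # -> num = 29
num = num * 9  # -> num = 261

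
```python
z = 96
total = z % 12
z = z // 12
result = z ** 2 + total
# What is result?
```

Answer: 64

Derivation:
Trace (tracking result):
z = 96  # -> z = 96
total = z % 12  # -> total = 0
z = z // 12  # -> z = 8
result = z ** 2 + total  # -> result = 64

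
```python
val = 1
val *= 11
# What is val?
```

Answer: 11

Derivation:
Trace (tracking val):
val = 1  # -> val = 1
val *= 11  # -> val = 11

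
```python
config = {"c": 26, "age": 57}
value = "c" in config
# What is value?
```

Trace (tracking value):
config = {'c': 26, 'age': 57}  # -> config = {'c': 26, 'age': 57}
value = 'c' in config  # -> value = True

Answer: True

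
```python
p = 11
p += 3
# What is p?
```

Answer: 14

Derivation:
Trace (tracking p):
p = 11  # -> p = 11
p += 3  # -> p = 14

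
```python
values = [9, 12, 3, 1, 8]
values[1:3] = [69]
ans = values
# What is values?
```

Trace (tracking values):
values = [9, 12, 3, 1, 8]  # -> values = [9, 12, 3, 1, 8]
values[1:3] = [69]  # -> values = [9, 69, 1, 8]
ans = values  # -> ans = [9, 69, 1, 8]

Answer: [9, 69, 1, 8]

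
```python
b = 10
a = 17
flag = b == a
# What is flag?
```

Answer: False

Derivation:
Trace (tracking flag):
b = 10  # -> b = 10
a = 17  # -> a = 17
flag = b == a  # -> flag = False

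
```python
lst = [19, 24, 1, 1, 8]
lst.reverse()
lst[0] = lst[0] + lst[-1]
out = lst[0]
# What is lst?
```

Answer: [27, 1, 1, 24, 19]

Derivation:
Trace (tracking lst):
lst = [19, 24, 1, 1, 8]  # -> lst = [19, 24, 1, 1, 8]
lst.reverse()  # -> lst = [8, 1, 1, 24, 19]
lst[0] = lst[0] + lst[-1]  # -> lst = [27, 1, 1, 24, 19]
out = lst[0]  # -> out = 27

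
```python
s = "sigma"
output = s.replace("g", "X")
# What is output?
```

Trace (tracking output):
s = 'sigma'  # -> s = 'sigma'
output = s.replace('g', 'X')  # -> output = 'siXma'

Answer: 'siXma'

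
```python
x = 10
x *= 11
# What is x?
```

Answer: 110

Derivation:
Trace (tracking x):
x = 10  # -> x = 10
x *= 11  # -> x = 110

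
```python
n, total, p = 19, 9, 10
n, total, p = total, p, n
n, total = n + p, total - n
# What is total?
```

Answer: 1

Derivation:
Trace (tracking total):
n, total, p = (19, 9, 10)  # -> n = 19, total = 9, p = 10
n, total, p = (total, p, n)  # -> n = 9, total = 10, p = 19
n, total = (n + p, total - n)  # -> n = 28, total = 1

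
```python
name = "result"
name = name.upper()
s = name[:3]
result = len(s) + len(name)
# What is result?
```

Trace (tracking result):
name = 'result'  # -> name = 'result'
name = name.upper()  # -> name = 'RESULT'
s = name[:3]  # -> s = 'RES'
result = len(s) + len(name)  # -> result = 9

Answer: 9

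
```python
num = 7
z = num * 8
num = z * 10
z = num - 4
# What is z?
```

Answer: 556

Derivation:
Trace (tracking z):
num = 7  # -> num = 7
z = num * 8  # -> z = 56
num = z * 10  # -> num = 560
z = num - 4  # -> z = 556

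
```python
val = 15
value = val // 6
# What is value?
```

Trace (tracking value):
val = 15  # -> val = 15
value = val // 6  # -> value = 2

Answer: 2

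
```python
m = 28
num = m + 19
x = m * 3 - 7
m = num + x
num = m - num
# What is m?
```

Trace (tracking m):
m = 28  # -> m = 28
num = m + 19  # -> num = 47
x = m * 3 - 7  # -> x = 77
m = num + x  # -> m = 124
num = m - num  # -> num = 77

Answer: 124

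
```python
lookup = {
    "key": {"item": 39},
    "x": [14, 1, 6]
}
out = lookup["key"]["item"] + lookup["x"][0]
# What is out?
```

Answer: 53

Derivation:
Trace (tracking out):
lookup = {'key': {'item': 39}, 'x': [14, 1, 6]}  # -> lookup = {'key': {'item': 39}, 'x': [14, 1, 6]}
out = lookup['key']['item'] + lookup['x'][0]  # -> out = 53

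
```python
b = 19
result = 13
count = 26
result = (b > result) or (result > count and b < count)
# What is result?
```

Answer: True

Derivation:
Trace (tracking result):
b = 19  # -> b = 19
result = 13  # -> result = 13
count = 26  # -> count = 26
result = b > result or (result > count and b < count)  # -> result = True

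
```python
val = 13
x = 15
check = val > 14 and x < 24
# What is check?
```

Answer: False

Derivation:
Trace (tracking check):
val = 13  # -> val = 13
x = 15  # -> x = 15
check = val > 14 and x < 24  # -> check = False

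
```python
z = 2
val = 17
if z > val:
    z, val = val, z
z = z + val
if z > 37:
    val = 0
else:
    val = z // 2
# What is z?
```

Trace (tracking z):
z = 2  # -> z = 2
val = 17  # -> val = 17
if z > val:  # condition is False
z = z + val  # -> z = 19
if z > 37:  # condition is False
else:
    val = z // 2  # -> val = 9

Answer: 19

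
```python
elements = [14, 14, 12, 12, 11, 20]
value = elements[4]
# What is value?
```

Answer: 11

Derivation:
Trace (tracking value):
elements = [14, 14, 12, 12, 11, 20]  # -> elements = [14, 14, 12, 12, 11, 20]
value = elements[4]  # -> value = 11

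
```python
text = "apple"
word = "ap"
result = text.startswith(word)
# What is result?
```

Answer: True

Derivation:
Trace (tracking result):
text = 'apple'  # -> text = 'apple'
word = 'ap'  # -> word = 'ap'
result = text.startswith(word)  # -> result = True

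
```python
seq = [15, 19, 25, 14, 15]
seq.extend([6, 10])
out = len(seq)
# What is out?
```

Answer: 7

Derivation:
Trace (tracking out):
seq = [15, 19, 25, 14, 15]  # -> seq = [15, 19, 25, 14, 15]
seq.extend([6, 10])  # -> seq = [15, 19, 25, 14, 15, 6, 10]
out = len(seq)  # -> out = 7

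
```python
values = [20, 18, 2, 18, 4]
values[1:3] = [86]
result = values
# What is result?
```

Trace (tracking result):
values = [20, 18, 2, 18, 4]  # -> values = [20, 18, 2, 18, 4]
values[1:3] = [86]  # -> values = [20, 86, 18, 4]
result = values  # -> result = [20, 86, 18, 4]

Answer: [20, 86, 18, 4]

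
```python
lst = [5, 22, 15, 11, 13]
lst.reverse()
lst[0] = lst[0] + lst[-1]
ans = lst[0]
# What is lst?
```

Answer: [18, 11, 15, 22, 5]

Derivation:
Trace (tracking lst):
lst = [5, 22, 15, 11, 13]  # -> lst = [5, 22, 15, 11, 13]
lst.reverse()  # -> lst = [13, 11, 15, 22, 5]
lst[0] = lst[0] + lst[-1]  # -> lst = [18, 11, 15, 22, 5]
ans = lst[0]  # -> ans = 18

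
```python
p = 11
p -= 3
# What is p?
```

Answer: 8

Derivation:
Trace (tracking p):
p = 11  # -> p = 11
p -= 3  # -> p = 8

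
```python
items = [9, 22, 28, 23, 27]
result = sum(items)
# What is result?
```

Trace (tracking result):
items = [9, 22, 28, 23, 27]  # -> items = [9, 22, 28, 23, 27]
result = sum(items)  # -> result = 109

Answer: 109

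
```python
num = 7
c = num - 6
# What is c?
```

Trace (tracking c):
num = 7  # -> num = 7
c = num - 6  # -> c = 1

Answer: 1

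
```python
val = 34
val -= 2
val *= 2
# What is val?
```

Answer: 64

Derivation:
Trace (tracking val):
val = 34  # -> val = 34
val -= 2  # -> val = 32
val *= 2  # -> val = 64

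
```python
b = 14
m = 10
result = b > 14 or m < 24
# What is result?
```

Answer: True

Derivation:
Trace (tracking result):
b = 14  # -> b = 14
m = 10  # -> m = 10
result = b > 14 or m < 24  # -> result = True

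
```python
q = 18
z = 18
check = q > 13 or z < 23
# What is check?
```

Trace (tracking check):
q = 18  # -> q = 18
z = 18  # -> z = 18
check = q > 13 or z < 23  # -> check = True

Answer: True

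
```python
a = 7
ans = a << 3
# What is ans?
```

Answer: 56

Derivation:
Trace (tracking ans):
a = 7  # -> a = 7
ans = a << 3  # -> ans = 56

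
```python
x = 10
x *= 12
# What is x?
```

Answer: 120

Derivation:
Trace (tracking x):
x = 10  # -> x = 10
x *= 12  # -> x = 120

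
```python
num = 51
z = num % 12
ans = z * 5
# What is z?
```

Answer: 3

Derivation:
Trace (tracking z):
num = 51  # -> num = 51
z = num % 12  # -> z = 3
ans = z * 5  # -> ans = 15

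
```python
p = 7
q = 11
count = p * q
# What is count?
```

Trace (tracking count):
p = 7  # -> p = 7
q = 11  # -> q = 11
count = p * q  # -> count = 77

Answer: 77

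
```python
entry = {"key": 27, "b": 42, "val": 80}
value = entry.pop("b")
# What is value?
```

Answer: 42

Derivation:
Trace (tracking value):
entry = {'key': 27, 'b': 42, 'val': 80}  # -> entry = {'key': 27, 'b': 42, 'val': 80}
value = entry.pop('b')  # -> value = 42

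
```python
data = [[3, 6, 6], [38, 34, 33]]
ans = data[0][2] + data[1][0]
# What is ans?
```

Answer: 44

Derivation:
Trace (tracking ans):
data = [[3, 6, 6], [38, 34, 33]]  # -> data = [[3, 6, 6], [38, 34, 33]]
ans = data[0][2] + data[1][0]  # -> ans = 44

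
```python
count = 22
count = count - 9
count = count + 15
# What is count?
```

Trace (tracking count):
count = 22  # -> count = 22
count = count - 9  # -> count = 13
count = count + 15  # -> count = 28

Answer: 28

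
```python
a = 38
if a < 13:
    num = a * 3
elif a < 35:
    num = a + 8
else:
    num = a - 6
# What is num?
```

Trace (tracking num):
a = 38  # -> a = 38
if a < 13:  # condition is False
elif a < 35:  # condition is False
else:
    num = a - 6  # -> num = 32

Answer: 32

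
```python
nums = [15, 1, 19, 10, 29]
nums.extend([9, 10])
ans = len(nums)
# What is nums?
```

Answer: [15, 1, 19, 10, 29, 9, 10]

Derivation:
Trace (tracking nums):
nums = [15, 1, 19, 10, 29]  # -> nums = [15, 1, 19, 10, 29]
nums.extend([9, 10])  # -> nums = [15, 1, 19, 10, 29, 9, 10]
ans = len(nums)  # -> ans = 7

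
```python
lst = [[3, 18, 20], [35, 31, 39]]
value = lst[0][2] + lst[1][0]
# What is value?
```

Answer: 55

Derivation:
Trace (tracking value):
lst = [[3, 18, 20], [35, 31, 39]]  # -> lst = [[3, 18, 20], [35, 31, 39]]
value = lst[0][2] + lst[1][0]  # -> value = 55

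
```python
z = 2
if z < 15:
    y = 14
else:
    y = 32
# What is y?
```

Answer: 14

Derivation:
Trace (tracking y):
z = 2  # -> z = 2
if z < 15:  # condition is True
    y = 14  # -> y = 14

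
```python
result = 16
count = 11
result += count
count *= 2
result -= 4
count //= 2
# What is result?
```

Trace (tracking result):
result = 16  # -> result = 16
count = 11  # -> count = 11
result += count  # -> result = 27
count *= 2  # -> count = 22
result -= 4  # -> result = 23
count //= 2  # -> count = 11

Answer: 23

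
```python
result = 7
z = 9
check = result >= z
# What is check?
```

Answer: False

Derivation:
Trace (tracking check):
result = 7  # -> result = 7
z = 9  # -> z = 9
check = result >= z  # -> check = False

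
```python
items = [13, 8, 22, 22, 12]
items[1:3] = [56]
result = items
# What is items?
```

Answer: [13, 56, 22, 12]

Derivation:
Trace (tracking items):
items = [13, 8, 22, 22, 12]  # -> items = [13, 8, 22, 22, 12]
items[1:3] = [56]  # -> items = [13, 56, 22, 12]
result = items  # -> result = [13, 56, 22, 12]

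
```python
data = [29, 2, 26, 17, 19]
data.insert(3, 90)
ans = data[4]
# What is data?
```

Answer: [29, 2, 26, 90, 17, 19]

Derivation:
Trace (tracking data):
data = [29, 2, 26, 17, 19]  # -> data = [29, 2, 26, 17, 19]
data.insert(3, 90)  # -> data = [29, 2, 26, 90, 17, 19]
ans = data[4]  # -> ans = 17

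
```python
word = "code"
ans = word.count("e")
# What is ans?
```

Answer: 1

Derivation:
Trace (tracking ans):
word = 'code'  # -> word = 'code'
ans = word.count('e')  # -> ans = 1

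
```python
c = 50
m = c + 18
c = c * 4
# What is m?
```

Trace (tracking m):
c = 50  # -> c = 50
m = c + 18  # -> m = 68
c = c * 4  # -> c = 200

Answer: 68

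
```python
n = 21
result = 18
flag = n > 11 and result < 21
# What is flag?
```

Answer: True

Derivation:
Trace (tracking flag):
n = 21  # -> n = 21
result = 18  # -> result = 18
flag = n > 11 and result < 21  # -> flag = True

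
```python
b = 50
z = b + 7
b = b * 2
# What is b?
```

Trace (tracking b):
b = 50  # -> b = 50
z = b + 7  # -> z = 57
b = b * 2  # -> b = 100

Answer: 100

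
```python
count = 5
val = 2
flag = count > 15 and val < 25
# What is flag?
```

Trace (tracking flag):
count = 5  # -> count = 5
val = 2  # -> val = 2
flag = count > 15 and val < 25  # -> flag = False

Answer: False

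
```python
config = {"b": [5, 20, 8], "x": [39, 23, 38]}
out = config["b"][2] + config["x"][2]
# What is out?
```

Trace (tracking out):
config = {'b': [5, 20, 8], 'x': [39, 23, 38]}  # -> config = {'b': [5, 20, 8], 'x': [39, 23, 38]}
out = config['b'][2] + config['x'][2]  # -> out = 46

Answer: 46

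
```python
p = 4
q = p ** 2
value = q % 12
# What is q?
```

Answer: 16

Derivation:
Trace (tracking q):
p = 4  # -> p = 4
q = p ** 2  # -> q = 16
value = q % 12  # -> value = 4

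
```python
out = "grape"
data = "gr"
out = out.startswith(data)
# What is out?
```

Answer: True

Derivation:
Trace (tracking out):
out = 'grape'  # -> out = 'grape'
data = 'gr'  # -> data = 'gr'
out = out.startswith(data)  # -> out = True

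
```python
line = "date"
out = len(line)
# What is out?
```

Answer: 4

Derivation:
Trace (tracking out):
line = 'date'  # -> line = 'date'
out = len(line)  # -> out = 4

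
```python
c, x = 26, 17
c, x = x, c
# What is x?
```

Answer: 26

Derivation:
Trace (tracking x):
c, x = (26, 17)  # -> c = 26, x = 17
c, x = (x, c)  # -> c = 17, x = 26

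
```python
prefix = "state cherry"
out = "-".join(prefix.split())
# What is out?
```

Answer: 'state-cherry'

Derivation:
Trace (tracking out):
prefix = 'state cherry'  # -> prefix = 'state cherry'
out = '-'.join(prefix.split())  # -> out = 'state-cherry'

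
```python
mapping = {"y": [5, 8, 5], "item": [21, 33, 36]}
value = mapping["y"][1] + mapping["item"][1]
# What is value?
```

Trace (tracking value):
mapping = {'y': [5, 8, 5], 'item': [21, 33, 36]}  # -> mapping = {'y': [5, 8, 5], 'item': [21, 33, 36]}
value = mapping['y'][1] + mapping['item'][1]  # -> value = 41

Answer: 41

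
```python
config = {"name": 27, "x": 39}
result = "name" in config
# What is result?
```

Answer: True

Derivation:
Trace (tracking result):
config = {'name': 27, 'x': 39}  # -> config = {'name': 27, 'x': 39}
result = 'name' in config  # -> result = True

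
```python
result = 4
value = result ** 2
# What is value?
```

Answer: 16

Derivation:
Trace (tracking value):
result = 4  # -> result = 4
value = result ** 2  # -> value = 16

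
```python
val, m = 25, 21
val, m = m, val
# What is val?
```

Trace (tracking val):
val, m = (25, 21)  # -> val = 25, m = 21
val, m = (m, val)  # -> val = 21, m = 25

Answer: 21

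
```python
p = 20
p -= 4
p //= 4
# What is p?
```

Trace (tracking p):
p = 20  # -> p = 20
p -= 4  # -> p = 16
p //= 4  # -> p = 4

Answer: 4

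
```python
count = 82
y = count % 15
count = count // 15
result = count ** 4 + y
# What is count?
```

Trace (tracking count):
count = 82  # -> count = 82
y = count % 15  # -> y = 7
count = count // 15  # -> count = 5
result = count ** 4 + y  # -> result = 632

Answer: 5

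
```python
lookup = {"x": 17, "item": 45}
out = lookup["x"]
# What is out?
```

Answer: 17

Derivation:
Trace (tracking out):
lookup = {'x': 17, 'item': 45}  # -> lookup = {'x': 17, 'item': 45}
out = lookup['x']  # -> out = 17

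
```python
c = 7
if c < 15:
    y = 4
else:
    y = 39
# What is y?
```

Answer: 4

Derivation:
Trace (tracking y):
c = 7  # -> c = 7
if c < 15:  # condition is True
    y = 4  # -> y = 4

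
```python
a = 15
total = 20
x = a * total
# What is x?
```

Trace (tracking x):
a = 15  # -> a = 15
total = 20  # -> total = 20
x = a * total  # -> x = 300

Answer: 300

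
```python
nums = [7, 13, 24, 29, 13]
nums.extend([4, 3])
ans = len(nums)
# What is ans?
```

Answer: 7

Derivation:
Trace (tracking ans):
nums = [7, 13, 24, 29, 13]  # -> nums = [7, 13, 24, 29, 13]
nums.extend([4, 3])  # -> nums = [7, 13, 24, 29, 13, 4, 3]
ans = len(nums)  # -> ans = 7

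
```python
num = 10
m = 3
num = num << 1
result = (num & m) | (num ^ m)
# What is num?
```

Trace (tracking num):
num = 10  # -> num = 10
m = 3  # -> m = 3
num = num << 1  # -> num = 20
result = num & m | num ^ m  # -> result = 23

Answer: 20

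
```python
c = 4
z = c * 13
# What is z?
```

Answer: 52

Derivation:
Trace (tracking z):
c = 4  # -> c = 4
z = c * 13  # -> z = 52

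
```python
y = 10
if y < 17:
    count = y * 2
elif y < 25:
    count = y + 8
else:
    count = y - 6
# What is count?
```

Answer: 20

Derivation:
Trace (tracking count):
y = 10  # -> y = 10
if y < 17:  # condition is True
    count = y * 2  # -> count = 20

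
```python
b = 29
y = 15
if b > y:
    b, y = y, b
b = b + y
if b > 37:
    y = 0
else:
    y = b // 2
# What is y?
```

Answer: 0

Derivation:
Trace (tracking y):
b = 29  # -> b = 29
y = 15  # -> y = 15
if b > y:  # condition is True
    b, y = (y, b)  # -> b = 15, y = 29
b = b + y  # -> b = 44
if b > 37:  # condition is True
    y = 0  # -> y = 0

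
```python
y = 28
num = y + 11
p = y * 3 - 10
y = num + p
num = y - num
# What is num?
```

Trace (tracking num):
y = 28  # -> y = 28
num = y + 11  # -> num = 39
p = y * 3 - 10  # -> p = 74
y = num + p  # -> y = 113
num = y - num  # -> num = 74

Answer: 74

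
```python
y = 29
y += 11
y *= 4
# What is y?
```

Trace (tracking y):
y = 29  # -> y = 29
y += 11  # -> y = 40
y *= 4  # -> y = 160

Answer: 160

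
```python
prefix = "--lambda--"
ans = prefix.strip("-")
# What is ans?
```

Trace (tracking ans):
prefix = '--lambda--'  # -> prefix = '--lambda--'
ans = prefix.strip('-')  # -> ans = 'lambda'

Answer: 'lambda'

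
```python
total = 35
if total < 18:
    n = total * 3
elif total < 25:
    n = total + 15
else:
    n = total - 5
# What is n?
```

Answer: 30

Derivation:
Trace (tracking n):
total = 35  # -> total = 35
if total < 18:  # condition is False
elif total < 25:  # condition is False
else:
    n = total - 5  # -> n = 30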